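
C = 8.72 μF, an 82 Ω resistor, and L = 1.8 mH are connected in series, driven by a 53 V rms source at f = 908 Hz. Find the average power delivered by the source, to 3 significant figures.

ω = 2πf = 5705 rad/s
X_L = ωL = 10.3 Ω
X_C = 1/(ωC) = 20.1 Ω
Net reactance X = X_L − X_C = -9.83 Ω
Z = 82.0 − j9.83 Ω
|Z| = √(82.0² + 9.83²) = 82.6 Ω
∠Z = arctan(-9.83/82.0) = -6.84°
I = V/|Z| = 642 mA
P = VI cos φ = 53 × 0.642 × cos(-6.84°) = 33.8 W

33.8 W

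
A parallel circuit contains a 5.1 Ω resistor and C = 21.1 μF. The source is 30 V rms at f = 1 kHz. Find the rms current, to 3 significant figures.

ω = 2πf = 6283 rad/s
X_C = 1/(ωC) = 7.54 Ω
Parallel: admittances add. Y = 1/R + jωC
Y = (0.196 + j0.133) S
|Y| = 0.237 S → |Z| = 1/|Y| = 4.22 Ω, ∠Z = −∠Y = -34.1°
I = V/|Z| = 30/4.22 = 7.10 A

7.10 A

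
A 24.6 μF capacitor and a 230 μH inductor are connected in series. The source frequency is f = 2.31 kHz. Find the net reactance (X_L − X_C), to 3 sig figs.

ω = 2πf = 14510 rad/s
X_L = ωL = 3.34 Ω
X_C = 1/(ωC) = 2.80 Ω
X = 3.34 − 2.80 = 0.538 Ω

0.538 Ω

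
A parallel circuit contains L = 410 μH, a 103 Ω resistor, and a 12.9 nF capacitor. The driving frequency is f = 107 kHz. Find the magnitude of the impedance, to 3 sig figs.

ω = 2πf = 672300 rad/s
X_L = ωL = 276 Ω
X_C = 1/(ωC) = 115 Ω
Parallel: admittances add. Y = 1/R + 1/(jωL) + jωC
Y = (0.00971 + j0.00504) S
|Y| = 0.0109 S → |Z| = 1/|Y| = 91.4 Ω, ∠Z = −∠Y = -27.5°

91.4 Ω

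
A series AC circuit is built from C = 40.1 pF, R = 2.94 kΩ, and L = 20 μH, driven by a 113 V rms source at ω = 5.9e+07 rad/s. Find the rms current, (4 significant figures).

X_L = ωL = 1180 Ω
X_C = 1/(ωC) = 422.7 Ω
Net reactance X = X_L − X_C = 757.3 Ω
Z = 2940 + j757.3 Ω
|Z| = √(2940² + 757.3²) = 3036 Ω
I = V/|Z| = 113/3036 = 37.22 mA

37.22 mA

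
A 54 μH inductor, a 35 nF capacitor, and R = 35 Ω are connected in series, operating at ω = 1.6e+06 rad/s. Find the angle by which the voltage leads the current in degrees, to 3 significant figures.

62.9°

X_L = ωL = 86.4 Ω
X_C = 1/(ωC) = 17.9 Ω
Net reactance X = X_L − X_C = 68.5 Ω
Z = 35.0 + j68.5 Ω
|Z| = √(35.0² + 68.5²) = 77.0 Ω
∠Z = arctan(68.5/35.0) = 62.9°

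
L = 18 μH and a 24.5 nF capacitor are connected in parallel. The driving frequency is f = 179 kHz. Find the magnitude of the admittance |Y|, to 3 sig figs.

21.8 mS

ω = 2πf = 1.125e+06 rad/s
X_L = ωL = 20.2 Ω
X_C = 1/(ωC) = 36.3 Ω
Parallel: admittances add. Y = 1/(jωL) + jωC
Y = (0 − j0.0218) S
|Y| = 0.0218 S → |Z| = 1/|Y| = 45.8 Ω, ∠Z = −∠Y = 90.0°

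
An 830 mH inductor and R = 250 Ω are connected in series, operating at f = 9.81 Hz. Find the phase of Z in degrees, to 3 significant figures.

ω = 2πf = 61.64 rad/s
X_L = ωL = 51.2 Ω
Z = 250 + j51.2 Ω
|Z| = √(250² + 51.2²) = 255 Ω
∠Z = arctan(51.2/250) = 11.6°

11.6°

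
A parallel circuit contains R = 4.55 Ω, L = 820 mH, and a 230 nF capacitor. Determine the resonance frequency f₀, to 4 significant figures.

366.5 Hz

ω₀ = 1/√(LC) = 1/√(0.82 × 2.3e-07) = 2303 rad/s
f₀ = ω₀/(2π) = 366.5 Hz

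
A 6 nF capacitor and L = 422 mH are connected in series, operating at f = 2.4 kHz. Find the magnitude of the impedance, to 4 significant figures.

ω = 2πf = 15080 rad/s
X_L = ωL = 6364 Ω
X_C = 1/(ωC) = 11050 Ω
Net reactance X = X_L − X_C = -4689 Ω
Z = − j4689 Ω
|Z| = √(0² + 4689²) = 4689 Ω

4689 Ω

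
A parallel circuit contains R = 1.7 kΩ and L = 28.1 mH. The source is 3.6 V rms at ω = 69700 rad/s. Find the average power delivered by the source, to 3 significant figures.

7.62 mW

X_L = ωL = 1960 Ω
Parallel: admittances add. Y = 1/R + 1/(jωL)
Y = (0.000588 − j0.000511) S
|Y| = 0.000779 S → |Z| = 1/|Y| = 1280 Ω, ∠Z = −∠Y = 41.0°
I = V/|Z| = 2.80 mA
P = VI cos φ = 3.6 × 0.00280 × cos(41.0°) = 7.62 mW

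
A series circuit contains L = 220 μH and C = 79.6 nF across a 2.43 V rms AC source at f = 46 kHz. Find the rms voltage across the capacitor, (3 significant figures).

ω = 2πf = 289000 rad/s
X_L = ωL = 63.6 Ω
X_C = 1/(ωC) = 43.5 Ω
Net reactance X = X_L − X_C = 20.1 Ω
Z = j20.1 Ω
|Z| = √(0² + 20.1²) = 20.1 Ω
I = V/|Z| = 121 mA
V_C = I·|Z_C| = 0.121 × 43.5 = 5.25 V

5.25 V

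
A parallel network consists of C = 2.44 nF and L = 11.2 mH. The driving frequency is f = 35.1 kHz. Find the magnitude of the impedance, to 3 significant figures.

ω = 2πf = 220500 rad/s
X_L = ωL = 2470 Ω
X_C = 1/(ωC) = 1860 Ω
Parallel: admittances add. Y = 1/(jωL) + jωC
Y = (0 + j0.000133) S
|Y| = 0.000133 S → |Z| = 1/|Y| = 7500 Ω, ∠Z = −∠Y = -90.0°

7500 Ω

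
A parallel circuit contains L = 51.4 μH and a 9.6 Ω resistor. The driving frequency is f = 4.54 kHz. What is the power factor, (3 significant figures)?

ω = 2πf = 28530 rad/s
X_L = ωL = 1.47 Ω
Parallel: admittances add. Y = 1/R + 1/(jωL)
Y = (0.104 − j0.682) S
|Y| = 0.690 S → |Z| = 1/|Y| = 1.45 Ω, ∠Z = −∠Y = 81.3°
cos φ = cos(81.3°) = 0.151

0.151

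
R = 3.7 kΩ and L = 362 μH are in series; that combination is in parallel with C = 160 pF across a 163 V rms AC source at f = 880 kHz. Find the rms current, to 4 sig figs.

130.3 mA

ω = 2πf = 5.529e+06 rad/s
X_L = ωL = 2002 Ω
X_C = 1/(ωC) = 1130 Ω
Branch 1 (R+jX_L): Z₁ = 3700 + j2002 Ω, |Z₁| = 4207 Ω
Branch 2 (−jX_C): Z₂ = −j1130 Ω
Parallel: Z = Z₁Z₂/(Z₁+Z₂), |Z| = 1251 Ω, ∠Z = -74.84°
I = V/|Z| = 163/1251 = 130.3 mA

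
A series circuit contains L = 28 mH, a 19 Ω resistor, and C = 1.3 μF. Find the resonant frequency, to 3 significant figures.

834 Hz

ω₀ = 1/√(LC) = 1/√(0.028 × 1.3e-06) = 5241 rad/s
f₀ = ω₀/(2π) = 834 Hz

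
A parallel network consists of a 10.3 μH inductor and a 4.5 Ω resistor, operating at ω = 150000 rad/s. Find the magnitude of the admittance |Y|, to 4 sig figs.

X_L = ωL = 1.545 Ω
Parallel: admittances add. Y = 1/R + 1/(jωL)
Y = (0.2222 − j0.6472) S
|Y| = 0.6843 S → |Z| = 1/|Y| = 1.461 Ω, ∠Z = −∠Y = 71.05°

684.3 mS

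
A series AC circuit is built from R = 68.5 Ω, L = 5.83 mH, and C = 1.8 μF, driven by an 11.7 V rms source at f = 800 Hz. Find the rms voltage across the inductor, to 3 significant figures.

3.23 V

ω = 2πf = 5027 rad/s
X_L = ωL = 29.3 Ω
X_C = 1/(ωC) = 111 Ω
Net reactance X = X_L − X_C = -81.2 Ω
Z = 68.5 − j81.2 Ω
|Z| = √(68.5² + 81.2²) = 106 Ω
I = V/|Z| = 110 mA
V_L = I·|Z_L| = 0.110 × 29.3 = 3.23 V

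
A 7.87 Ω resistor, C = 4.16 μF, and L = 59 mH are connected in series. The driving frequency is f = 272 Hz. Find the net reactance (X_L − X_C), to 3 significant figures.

ω = 2πf = 1709 rad/s
X_L = ωL = 101 Ω
X_C = 1/(ωC) = 141 Ω
X = 101 − 141 = -39.8 Ω

-39.8 Ω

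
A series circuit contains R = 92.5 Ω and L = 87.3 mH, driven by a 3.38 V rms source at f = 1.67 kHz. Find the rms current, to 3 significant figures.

3.67 mA

ω = 2πf = 10490 rad/s
X_L = ωL = 916 Ω
Z = 92.5 + j916 Ω
|Z| = √(92.5² + 916²) = 921 Ω
I = V/|Z| = 3.38/921 = 3.67 mA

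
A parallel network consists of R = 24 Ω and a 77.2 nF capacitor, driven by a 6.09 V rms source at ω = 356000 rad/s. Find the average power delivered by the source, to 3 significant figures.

1.55 W

X_C = 1/(ωC) = 36.4 Ω
Parallel: admittances add. Y = 1/R + jωC
Y = (0.0417 + j0.0275) S
|Y| = 0.0499 S → |Z| = 1/|Y| = 20.0 Ω, ∠Z = −∠Y = -33.4°
I = V/|Z| = 304 mA
P = VI cos φ = 6.09 × 0.304 × cos(-33.4°) = 1.55 W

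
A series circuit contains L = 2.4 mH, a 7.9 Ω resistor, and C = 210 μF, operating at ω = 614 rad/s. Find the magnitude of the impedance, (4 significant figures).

X_L = ωL = 1.474 Ω
X_C = 1/(ωC) = 7.756 Ω
Net reactance X = X_L − X_C = -6.282 Ω
Z = 7.900 − j6.282 Ω
|Z| = √(7.900² + 6.282²) = 10.09 Ω

10.09 Ω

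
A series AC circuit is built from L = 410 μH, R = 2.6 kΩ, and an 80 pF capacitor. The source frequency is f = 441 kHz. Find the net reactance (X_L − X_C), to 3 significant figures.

-3380 Ω

ω = 2πf = 2.771e+06 rad/s
X_L = ωL = 1140 Ω
X_C = 1/(ωC) = 4510 Ω
X = 1140 − 4510 = -3380 Ω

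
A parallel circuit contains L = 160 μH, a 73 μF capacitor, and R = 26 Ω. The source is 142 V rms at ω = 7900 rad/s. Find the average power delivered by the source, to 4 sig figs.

775.5 W

X_L = ωL = 1.264 Ω
X_C = 1/(ωC) = 1.734 Ω
Parallel: admittances add. Y = 1/R + 1/(jωL) + jωC
Y = (0.03846 − j0.2144) S
|Y| = 0.2179 S → |Z| = 1/|Y| = 4.590 Ω, ∠Z = −∠Y = 79.83°
I = V/|Z| = 30.94 A
P = VI cos φ = 142 × 30.94 × cos(79.83°) = 775.5 W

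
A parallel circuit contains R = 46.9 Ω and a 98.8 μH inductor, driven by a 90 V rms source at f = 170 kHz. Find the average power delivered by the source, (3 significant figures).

ω = 2πf = 1.068e+06 rad/s
X_L = ωL = 106 Ω
Parallel: admittances add. Y = 1/R + 1/(jωL)
Y = (0.0213 − j0.00948) S
|Y| = 0.0233 S → |Z| = 1/|Y| = 42.9 Ω, ∠Z = −∠Y = 24.0°
I = V/|Z| = 2.10 A
P = VI cos φ = 90 × 2.10 × cos(24.0°) = 173 W

173 W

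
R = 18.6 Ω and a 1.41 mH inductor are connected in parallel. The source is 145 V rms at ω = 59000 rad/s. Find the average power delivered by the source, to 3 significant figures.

1.13 kW

X_L = ωL = 83.2 Ω
Parallel: admittances add. Y = 1/R + 1/(jωL)
Y = (0.0538 − j0.0120) S
|Y| = 0.0551 S → |Z| = 1/|Y| = 18.2 Ω, ∠Z = −∠Y = 12.6°
I = V/|Z| = 7.99 A
P = VI cos φ = 145 × 7.99 × cos(12.6°) = 1.13 kW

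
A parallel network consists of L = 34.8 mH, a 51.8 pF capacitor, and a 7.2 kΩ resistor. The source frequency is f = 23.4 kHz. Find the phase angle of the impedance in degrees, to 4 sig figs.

ω = 2πf = 147000 rad/s
X_L = ωL = 5117 Ω
X_C = 1/(ωC) = 131300 Ω
Parallel: admittances add. Y = 1/R + 1/(jωL) + jωC
Y = (0.0001389 − j0.0001878) S
|Y| = 0.0002336 S → |Z| = 1/|Y| = 4281 Ω, ∠Z = −∠Y = 53.52°

53.52°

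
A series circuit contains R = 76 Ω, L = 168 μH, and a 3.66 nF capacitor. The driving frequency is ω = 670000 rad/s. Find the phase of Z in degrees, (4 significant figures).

-75.56°

X_L = ωL = 112.6 Ω
X_C = 1/(ωC) = 407.8 Ω
Net reactance X = X_L − X_C = -295.2 Ω
Z = 76.00 − j295.2 Ω
|Z| = √(76.00² + 295.2²) = 304.9 Ω
∠Z = arctan(-295.2/76.00) = -75.56°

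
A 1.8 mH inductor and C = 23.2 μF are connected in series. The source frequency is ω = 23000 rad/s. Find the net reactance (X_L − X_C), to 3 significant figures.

X_L = ωL = 41.4 Ω
X_C = 1/(ωC) = 1.87 Ω
X = 41.4 − 1.87 = 39.5 Ω

39.5 Ω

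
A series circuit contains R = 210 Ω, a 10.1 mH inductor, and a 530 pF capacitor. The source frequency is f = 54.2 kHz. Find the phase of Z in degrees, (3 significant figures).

ω = 2πf = 340500 rad/s
X_L = ωL = 3440 Ω
X_C = 1/(ωC) = 5540 Ω
Net reactance X = X_L − X_C = -2100 Ω
Z = 210 − j2100 Ω
|Z| = √(210² + 2100²) = 2110 Ω
∠Z = arctan(-2100/210) = -84.3°

-84.3°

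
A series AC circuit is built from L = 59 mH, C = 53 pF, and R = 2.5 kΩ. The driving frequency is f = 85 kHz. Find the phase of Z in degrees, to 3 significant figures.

-56.8°

ω = 2πf = 534100 rad/s
X_L = ωL = 31500 Ω
X_C = 1/(ωC) = 35300 Ω
Net reactance X = X_L − X_C = -3820 Ω
Z = 2500 − j3820 Ω
|Z| = √(2500² + 3820²) = 4560 Ω
∠Z = arctan(-3820/2500) = -56.8°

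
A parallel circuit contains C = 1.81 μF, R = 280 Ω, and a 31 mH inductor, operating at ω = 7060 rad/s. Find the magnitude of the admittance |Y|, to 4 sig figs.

X_L = ωL = 218.9 Ω
X_C = 1/(ωC) = 78.26 Ω
Parallel: admittances add. Y = 1/R + 1/(jωL) + jωC
Y = (0.003571 + j0.008209) S
|Y| = 0.008953 S → |Z| = 1/|Y| = 111.7 Ω, ∠Z = −∠Y = -66.49°

8.953 mS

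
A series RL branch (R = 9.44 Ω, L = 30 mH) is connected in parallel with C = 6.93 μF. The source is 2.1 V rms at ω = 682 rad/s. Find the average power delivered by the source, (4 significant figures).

81.99 mW

X_L = ωL = 20.46 Ω
X_C = 1/(ωC) = 211.6 Ω
Branch 1 (R+jX_L): Z₁ = 9.440 + j20.46 Ω, |Z₁| = 22.53 Ω
Branch 2 (−jX_C): Z₂ = −j211.6 Ω
Parallel: Z = Z₁Z₂/(Z₁+Z₂), |Z| = 24.91 Ω, ∠Z = 62.40°
I = V/|Z| = 84.29 mA
P = VI cos φ = 2.1 × 0.08429 × cos(62.40°) = 81.99 mW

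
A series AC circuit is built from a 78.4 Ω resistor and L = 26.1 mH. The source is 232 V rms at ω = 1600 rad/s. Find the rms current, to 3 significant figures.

2.61 A

X_L = ωL = 41.8 Ω
Z = 78.4 + j41.8 Ω
|Z| = √(78.4² + 41.8²) = 88.8 Ω
I = V/|Z| = 232/88.8 = 2.61 A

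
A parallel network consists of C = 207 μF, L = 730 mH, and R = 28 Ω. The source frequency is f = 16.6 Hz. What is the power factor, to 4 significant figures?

ω = 2πf = 104.3 rad/s
X_L = ωL = 76.14 Ω
X_C = 1/(ωC) = 46.32 Ω
Parallel: admittances add. Y = 1/R + 1/(jωL) + jωC
Y = (0.03571 + j0.008457) S
|Y| = 0.03670 S → |Z| = 1/|Y| = 27.25 Ω, ∠Z = −∠Y = -13.32°
cos φ = cos(-13.32°) = 0.9731

0.9731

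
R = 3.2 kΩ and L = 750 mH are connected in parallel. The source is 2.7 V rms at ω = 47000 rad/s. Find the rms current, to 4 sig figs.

847.2 μA

X_L = ωL = 35250 Ω
Parallel: admittances add. Y = 1/R + 1/(jωL)
Y = (0.0003125 − j2.837e-05) S
|Y| = 0.0003138 S → |Z| = 1/|Y| = 3187 Ω, ∠Z = −∠Y = 5.187°
I = V/|Z| = 2.7/3187 = 847.2 μA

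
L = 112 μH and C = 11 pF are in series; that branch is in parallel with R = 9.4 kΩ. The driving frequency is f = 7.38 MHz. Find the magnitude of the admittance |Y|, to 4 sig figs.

327.1 μS

ω = 2πf = 4.637e+07 rad/s
X_L = ωL = 5193 Ω
X_C = 1/(ωC) = 1961 Ω
Branch 1: Z₁ = R = 9400 Ω
Branch 2 (series LC): Z₂ = j(X_L − X_C) = j3233 Ω
Parallel: Z = Z₁Z₂/(Z₁+Z₂), |Z| = 3057 Ω, ∠Z = 71.02°
|Y| = 1/|Z| = 327.1 μS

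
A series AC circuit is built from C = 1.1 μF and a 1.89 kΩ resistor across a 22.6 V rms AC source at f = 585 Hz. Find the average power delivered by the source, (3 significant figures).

ω = 2πf = 3676 rad/s
X_C = 1/(ωC) = 247 Ω
Z = 1890 − j247 Ω
|Z| = √(1890² + 247²) = 1910 Ω
∠Z = arctan(-247/1890) = -7.46°
I = V/|Z| = 11.9 mA
P = VI cos φ = 22.6 × 0.0119 × cos(-7.46°) = 266 mW

266 mW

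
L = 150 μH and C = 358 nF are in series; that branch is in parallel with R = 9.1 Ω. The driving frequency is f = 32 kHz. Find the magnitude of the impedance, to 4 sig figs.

ω = 2πf = 201100 rad/s
X_L = ωL = 30.16 Ω
X_C = 1/(ωC) = 13.89 Ω
Branch 1: Z₁ = R = 9.100 Ω
Branch 2 (series LC): Z₂ = j(X_L − X_C) = j16.27 Ω
Parallel: Z = Z₁Z₂/(Z₁+Z₂), |Z| = 7.942 Ω, ∠Z = 29.22°

7.942 Ω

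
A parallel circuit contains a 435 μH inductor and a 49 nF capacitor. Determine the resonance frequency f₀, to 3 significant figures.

34.5 kHz

ω₀ = 1/√(LC) = 1/√(0.000435 × 4.9e-08) = 216600 rad/s
f₀ = ω₀/(2π) = 34.5 kHz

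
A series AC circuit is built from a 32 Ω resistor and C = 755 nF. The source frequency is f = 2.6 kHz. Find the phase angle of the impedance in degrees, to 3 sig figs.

-68.5°

ω = 2πf = 16340 rad/s
X_C = 1/(ωC) = 81.1 Ω
Z = 32.0 − j81.1 Ω
|Z| = √(32.0² + 81.1²) = 87.2 Ω
∠Z = arctan(-81.1/32.0) = -68.5°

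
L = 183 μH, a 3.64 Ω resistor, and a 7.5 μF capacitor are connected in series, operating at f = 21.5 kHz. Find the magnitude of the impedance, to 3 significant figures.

24.0 Ω

ω = 2πf = 135100 rad/s
X_L = ωL = 24.7 Ω
X_C = 1/(ωC) = 0.987 Ω
Net reactance X = X_L − X_C = 23.7 Ω
Z = 3.64 + j23.7 Ω
|Z| = √(3.64² + 23.7²) = 24.0 Ω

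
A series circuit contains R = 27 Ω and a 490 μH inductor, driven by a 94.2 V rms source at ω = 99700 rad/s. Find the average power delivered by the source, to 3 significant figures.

76.9 W

X_L = ωL = 48.9 Ω
Z = 27.0 + j48.9 Ω
|Z| = √(27.0² + 48.9²) = 55.8 Ω
∠Z = arctan(48.9/27.0) = 61.1°
I = V/|Z| = 1.69 A
P = VI cos φ = 94.2 × 1.69 × cos(61.1°) = 76.9 W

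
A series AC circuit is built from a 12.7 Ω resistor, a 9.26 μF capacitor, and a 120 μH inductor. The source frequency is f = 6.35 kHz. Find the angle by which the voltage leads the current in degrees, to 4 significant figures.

ω = 2πf = 39900 rad/s
X_L = ωL = 4.788 Ω
X_C = 1/(ωC) = 2.707 Ω
Net reactance X = X_L − X_C = 2.081 Ω
Z = 12.70 + j2.081 Ω
|Z| = √(12.70² + 2.081²) = 12.87 Ω
∠Z = arctan(2.081/12.70) = 9.306°

9.306°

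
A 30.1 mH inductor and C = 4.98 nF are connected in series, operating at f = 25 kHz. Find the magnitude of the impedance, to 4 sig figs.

ω = 2πf = 157100 rad/s
X_L = ωL = 4728 Ω
X_C = 1/(ωC) = 1278 Ω
Net reactance X = X_L − X_C = 3450 Ω
Z = j3450 Ω
|Z| = √(0² + 3450²) = 3450 Ω

3450 Ω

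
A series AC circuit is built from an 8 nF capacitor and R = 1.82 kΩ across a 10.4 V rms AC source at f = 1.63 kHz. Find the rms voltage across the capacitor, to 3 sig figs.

10.3 V

ω = 2πf = 10240 rad/s
X_C = 1/(ωC) = 12200 Ω
Z = 1820 − j12200 Ω
|Z| = √(1820² + 12200²) = 12300 Ω
I = V/|Z| = 843 μA
V_C = I·|Z_C| = 0.000843 × 12200 = 10.3 V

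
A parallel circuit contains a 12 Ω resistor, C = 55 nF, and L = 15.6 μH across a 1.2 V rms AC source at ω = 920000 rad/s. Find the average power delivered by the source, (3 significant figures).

X_L = ωL = 14.4 Ω
X_C = 1/(ωC) = 19.8 Ω
Parallel: admittances add. Y = 1/R + 1/(jωL) + jωC
Y = (0.0833 − j0.0191) S
|Y| = 0.0855 S → |Z| = 1/|Y| = 11.7 Ω, ∠Z = −∠Y = 12.9°
I = V/|Z| = 103 mA
P = VI cos φ = 1.2 × 0.103 × cos(12.9°) = 120 mW

120 mW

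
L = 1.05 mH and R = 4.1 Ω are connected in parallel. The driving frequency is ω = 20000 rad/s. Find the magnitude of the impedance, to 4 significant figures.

4.024 Ω

X_L = ωL = 21.00 Ω
Parallel: admittances add. Y = 1/R + 1/(jωL)
Y = (0.2439 − j0.04762) S
|Y| = 0.2485 S → |Z| = 1/|Y| = 4.024 Ω, ∠Z = −∠Y = 11.05°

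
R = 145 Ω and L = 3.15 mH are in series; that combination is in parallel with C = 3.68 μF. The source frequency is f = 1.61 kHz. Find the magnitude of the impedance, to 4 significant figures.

27.49 Ω

ω = 2πf = 10120 rad/s
X_L = ωL = 31.87 Ω
X_C = 1/(ωC) = 26.86 Ω
Branch 1 (R+jX_L): Z₁ = 145.0 + j31.87 Ω, |Z₁| = 148.5 Ω
Branch 2 (−jX_C): Z₂ = −j26.86 Ω
Parallel: Z = Z₁Z₂/(Z₁+Z₂), |Z| = 27.49 Ω, ∠Z = -79.58°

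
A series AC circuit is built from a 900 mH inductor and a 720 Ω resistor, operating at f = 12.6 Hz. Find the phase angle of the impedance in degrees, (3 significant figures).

ω = 2πf = 79.17 rad/s
X_L = ωL = 71.3 Ω
Z = 720 + j71.3 Ω
|Z| = √(720² + 71.3²) = 724 Ω
∠Z = arctan(71.3/720) = 5.65°

5.65°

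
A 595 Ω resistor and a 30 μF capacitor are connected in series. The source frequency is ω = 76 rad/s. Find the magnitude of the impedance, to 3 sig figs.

739 Ω

X_C = 1/(ωC) = 439 Ω
Z = 595 − j439 Ω
|Z| = √(595² + 439²) = 739 Ω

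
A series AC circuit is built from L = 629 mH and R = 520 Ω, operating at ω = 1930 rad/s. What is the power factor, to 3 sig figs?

0.394

X_L = ωL = 1210 Ω
Z = 520 + j1210 Ω
|Z| = √(520² + 1210²) = 1320 Ω
∠Z = arctan(1210/520) = 66.8°
cos φ = cos(66.8°) = 0.394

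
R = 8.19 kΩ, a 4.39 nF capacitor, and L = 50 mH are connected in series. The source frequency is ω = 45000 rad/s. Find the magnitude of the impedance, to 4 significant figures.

X_L = ωL = 2250 Ω
X_C = 1/(ωC) = 5062 Ω
Net reactance X = X_L − X_C = -2812 Ω
Z = 8190 − j2812 Ω
|Z| = √(8190² + 2812²) = 8659 Ω

8659 Ω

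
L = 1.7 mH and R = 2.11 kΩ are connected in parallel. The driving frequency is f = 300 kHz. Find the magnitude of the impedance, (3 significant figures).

1760 Ω

ω = 2πf = 1.885e+06 rad/s
X_L = ωL = 3200 Ω
Parallel: admittances add. Y = 1/R + 1/(jωL)
Y = (0.000474 − j0.000312) S
|Y| = 0.000567 S → |Z| = 1/|Y| = 1760 Ω, ∠Z = −∠Y = 33.4°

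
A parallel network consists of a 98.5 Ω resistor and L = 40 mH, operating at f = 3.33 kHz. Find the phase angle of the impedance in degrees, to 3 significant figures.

6.71°

ω = 2πf = 20920 rad/s
X_L = ωL = 837 Ω
Parallel: admittances add. Y = 1/R + 1/(jωL)
Y = (0.0102 − j0.00119) S
|Y| = 0.0102 S → |Z| = 1/|Y| = 97.8 Ω, ∠Z = −∠Y = 6.71°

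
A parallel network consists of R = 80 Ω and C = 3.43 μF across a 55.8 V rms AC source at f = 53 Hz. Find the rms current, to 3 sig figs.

700 mA

ω = 2πf = 333.0 rad/s
X_C = 1/(ωC) = 875 Ω
Parallel: admittances add. Y = 1/R + jωC
Y = (0.0125 + j0.00114) S
|Y| = 0.0126 S → |Z| = 1/|Y| = 79.7 Ω, ∠Z = −∠Y = -5.22°
I = V/|Z| = 55.8/79.7 = 700 mA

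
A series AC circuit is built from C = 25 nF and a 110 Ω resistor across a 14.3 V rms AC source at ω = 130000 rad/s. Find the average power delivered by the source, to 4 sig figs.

X_C = 1/(ωC) = 307.7 Ω
Z = 110.0 − j307.7 Ω
|Z| = √(110.0² + 307.7²) = 326.8 Ω
∠Z = arctan(-307.7/110.0) = -70.33°
I = V/|Z| = 43.76 mA
P = VI cos φ = 14.3 × 0.04376 × cos(-70.33°) = 210.7 mW

210.7 mW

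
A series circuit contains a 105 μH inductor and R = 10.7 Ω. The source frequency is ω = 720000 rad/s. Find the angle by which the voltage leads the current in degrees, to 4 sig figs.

X_L = ωL = 75.60 Ω
Z = 10.70 + j75.60 Ω
|Z| = √(10.70² + 75.60²) = 76.35 Ω
∠Z = arctan(75.60/10.70) = 81.94°

81.94°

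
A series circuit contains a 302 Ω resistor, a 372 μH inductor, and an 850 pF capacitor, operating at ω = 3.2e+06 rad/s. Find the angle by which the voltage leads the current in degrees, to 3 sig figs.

69.8°

X_L = ωL = 1190 Ω
X_C = 1/(ωC) = 368 Ω
Net reactance X = X_L − X_C = 823 Ω
Z = 302 + j823 Ω
|Z| = √(302² + 823²) = 876 Ω
∠Z = arctan(823/302) = 69.8°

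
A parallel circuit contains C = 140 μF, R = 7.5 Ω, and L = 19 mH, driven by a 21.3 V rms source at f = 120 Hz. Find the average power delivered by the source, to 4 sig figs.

60.49 W

ω = 2πf = 754.0 rad/s
X_L = ωL = 14.33 Ω
X_C = 1/(ωC) = 9.474 Ω
Parallel: admittances add. Y = 1/R + 1/(jωL) + jωC
Y = (0.1333 + j0.03575) S
|Y| = 0.1380 S → |Z| = 1/|Y| = 7.244 Ω, ∠Z = −∠Y = -15.01°
I = V/|Z| = 2.940 A
P = VI cos φ = 21.3 × 2.940 × cos(-15.01°) = 60.49 W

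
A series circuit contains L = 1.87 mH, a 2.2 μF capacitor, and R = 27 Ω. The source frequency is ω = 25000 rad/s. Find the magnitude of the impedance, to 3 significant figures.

39.3 Ω

X_L = ωL = 46.8 Ω
X_C = 1/(ωC) = 18.2 Ω
Net reactance X = X_L − X_C = 28.6 Ω
Z = 27.0 + j28.6 Ω
|Z| = √(27.0² + 28.6²) = 39.3 Ω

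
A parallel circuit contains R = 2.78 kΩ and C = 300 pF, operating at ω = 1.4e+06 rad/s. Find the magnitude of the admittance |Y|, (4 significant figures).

553.0 μS

X_C = 1/(ωC) = 2381 Ω
Parallel: admittances add. Y = 1/R + jωC
Y = (0.0003597 + j0.0004200) S
|Y| = 0.0005530 S → |Z| = 1/|Y| = 1808 Ω, ∠Z = −∠Y = -49.42°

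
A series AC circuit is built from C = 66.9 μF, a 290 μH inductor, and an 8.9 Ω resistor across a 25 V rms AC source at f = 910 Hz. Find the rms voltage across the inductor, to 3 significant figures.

4.63 V

ω = 2πf = 5718 rad/s
X_L = ωL = 1.66 Ω
X_C = 1/(ωC) = 2.61 Ω
Net reactance X = X_L − X_C = -0.956 Ω
Z = 8.90 − j0.956 Ω
|Z| = √(8.90² + 0.956²) = 8.95 Ω
I = V/|Z| = 2.79 A
V_L = I·|Z_L| = 2.79 × 1.66 = 4.63 V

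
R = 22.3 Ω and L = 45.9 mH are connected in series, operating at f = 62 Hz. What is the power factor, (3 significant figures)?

0.780

ω = 2πf = 389.6 rad/s
X_L = ωL = 17.9 Ω
Z = 22.3 + j17.9 Ω
|Z| = √(22.3² + 17.9²) = 28.6 Ω
∠Z = arctan(17.9/22.3) = 38.7°
cos φ = cos(38.7°) = 0.780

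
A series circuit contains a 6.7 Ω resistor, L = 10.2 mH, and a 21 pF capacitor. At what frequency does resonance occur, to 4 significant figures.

343.9 kHz

ω₀ = 1/√(LC) = 1/√(0.0102 × 2.1e-11) = 2.161e+06 rad/s
f₀ = ω₀/(2π) = 343.9 kHz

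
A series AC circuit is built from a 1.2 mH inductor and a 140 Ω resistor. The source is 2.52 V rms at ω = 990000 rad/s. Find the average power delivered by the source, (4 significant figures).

621.3 μW

X_L = ωL = 1188 Ω
Z = 140.0 + j1188 Ω
|Z| = √(140.0² + 1188²) = 1196 Ω
∠Z = arctan(1188/140.0) = 83.28°
I = V/|Z| = 2.107 mA
P = VI cos φ = 2.52 × 0.002107 × cos(83.28°) = 621.3 μW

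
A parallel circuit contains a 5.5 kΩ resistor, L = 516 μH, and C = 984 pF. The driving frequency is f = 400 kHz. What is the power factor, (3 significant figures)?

ω = 2πf = 2.513e+06 rad/s
X_L = ωL = 1300 Ω
X_C = 1/(ωC) = 404 Ω
Parallel: admittances add. Y = 1/R + 1/(jωL) + jωC
Y = (0.000182 + j0.00170) S
|Y| = 0.00171 S → |Z| = 1/|Y| = 584 Ω, ∠Z = −∠Y = -83.9°
cos φ = cos(-83.9°) = 0.106

0.106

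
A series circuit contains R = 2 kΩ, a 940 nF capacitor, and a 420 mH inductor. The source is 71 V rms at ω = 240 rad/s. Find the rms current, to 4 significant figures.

X_L = ωL = 100.8 Ω
X_C = 1/(ωC) = 4433 Ω
Net reactance X = X_L − X_C = -4332 Ω
Z = 2000 − j4332 Ω
|Z| = √(2000² + 4332²) = 4771 Ω
I = V/|Z| = 71/4771 = 14.88 mA

14.88 mA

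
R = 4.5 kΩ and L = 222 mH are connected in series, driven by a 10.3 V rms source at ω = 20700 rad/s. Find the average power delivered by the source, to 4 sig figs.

11.54 mW

X_L = ωL = 4595 Ω
Z = 4500 + j4595 Ω
|Z| = √(4500² + 4595²) = 6432 Ω
∠Z = arctan(4595/4500) = 45.60°
I = V/|Z| = 1.601 mA
P = VI cos φ = 10.3 × 0.001601 × cos(45.60°) = 11.54 mW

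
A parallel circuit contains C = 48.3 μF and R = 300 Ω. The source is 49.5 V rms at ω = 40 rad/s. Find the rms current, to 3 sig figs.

X_C = 1/(ωC) = 518 Ω
Parallel: admittances add. Y = 1/R + jωC
Y = (0.00333 + j0.00193) S
|Y| = 0.00385 S → |Z| = 1/|Y| = 260 Ω, ∠Z = −∠Y = -30.1°
I = V/|Z| = 49.5/260 = 191 mA

191 mA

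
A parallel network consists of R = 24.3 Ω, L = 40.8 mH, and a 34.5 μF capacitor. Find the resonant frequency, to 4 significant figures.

134.1 Hz

ω₀ = 1/√(LC) = 1/√(0.0408 × 3.45e-05) = 842.9 rad/s
f₀ = ω₀/(2π) = 134.1 Hz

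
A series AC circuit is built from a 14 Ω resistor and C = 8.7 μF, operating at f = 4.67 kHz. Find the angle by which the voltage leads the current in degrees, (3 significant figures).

-15.6°

ω = 2πf = 29340 rad/s
X_C = 1/(ωC) = 3.92 Ω
Z = 14.0 − j3.92 Ω
|Z| = √(14.0² + 3.92²) = 14.5 Ω
∠Z = arctan(-3.92/14.0) = -15.6°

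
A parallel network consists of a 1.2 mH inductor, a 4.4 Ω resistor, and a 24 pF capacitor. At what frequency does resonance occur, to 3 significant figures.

ω₀ = 1/√(LC) = 1/√(0.0012 × 2.4e-11) = 5.893e+06 rad/s
f₀ = ω₀/(2π) = 938 kHz

938 kHz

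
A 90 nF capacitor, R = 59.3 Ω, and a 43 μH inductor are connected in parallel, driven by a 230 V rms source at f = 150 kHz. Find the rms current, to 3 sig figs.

ω = 2πf = 942500 rad/s
X_L = ωL = 40.5 Ω
X_C = 1/(ωC) = 11.8 Ω
Parallel: admittances add. Y = 1/R + 1/(jωL) + jωC
Y = (0.0169 + j0.0601) S
|Y| = 0.0625 S → |Z| = 1/|Y| = 16.0 Ω, ∠Z = −∠Y = -74.3°
I = V/|Z| = 230/16.0 = 14.4 A

14.4 A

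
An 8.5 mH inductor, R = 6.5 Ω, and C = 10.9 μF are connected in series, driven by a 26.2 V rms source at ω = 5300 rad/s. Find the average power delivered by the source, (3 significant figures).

5.50 W

X_L = ωL = 45.1 Ω
X_C = 1/(ωC) = 17.3 Ω
Net reactance X = X_L − X_C = 27.7 Ω
Z = 6.50 + j27.7 Ω
|Z| = √(6.50² + 27.7²) = 28.5 Ω
∠Z = arctan(27.7/6.50) = 76.8°
I = V/|Z| = 920 mA
P = VI cos φ = 26.2 × 0.920 × cos(76.8°) = 5.50 W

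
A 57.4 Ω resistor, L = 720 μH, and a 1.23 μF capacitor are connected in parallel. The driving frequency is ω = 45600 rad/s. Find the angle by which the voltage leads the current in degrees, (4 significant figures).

X_L = ωL = 32.83 Ω
X_C = 1/(ωC) = 17.83 Ω
Parallel: admittances add. Y = 1/R + 1/(jωL) + jωC
Y = (0.01742 + j0.02563) S
|Y| = 0.03099 S → |Z| = 1/|Y| = 32.27 Ω, ∠Z = −∠Y = -55.79°

-55.79°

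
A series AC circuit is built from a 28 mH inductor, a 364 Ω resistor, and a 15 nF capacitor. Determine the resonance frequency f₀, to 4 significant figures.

7.766 kHz

ω₀ = 1/√(LC) = 1/√(0.028 × 1.5e-08) = 48800 rad/s
f₀ = ω₀/(2π) = 7.766 kHz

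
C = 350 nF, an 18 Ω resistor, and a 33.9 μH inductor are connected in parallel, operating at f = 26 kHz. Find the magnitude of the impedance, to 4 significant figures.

ω = 2πf = 163400 rad/s
X_L = ωL = 5.538 Ω
X_C = 1/(ωC) = 17.49 Ω
Parallel: admittances add. Y = 1/R + 1/(jωL) + jωC
Y = (0.05556 − j0.1234) S
|Y| = 0.1353 S → |Z| = 1/|Y| = 7.390 Ω, ∠Z = −∠Y = 65.76°

7.390 Ω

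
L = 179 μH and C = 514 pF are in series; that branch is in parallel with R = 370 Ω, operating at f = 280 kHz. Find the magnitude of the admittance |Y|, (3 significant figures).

ω = 2πf = 1.759e+06 rad/s
X_L = ωL = 315 Ω
X_C = 1/(ωC) = 1110 Ω
Branch 1: Z₁ = R = 370 Ω
Branch 2 (series LC): Z₂ = j(X_L − X_C) = −j791 Ω
Parallel: Z = Z₁Z₂/(Z₁+Z₂), |Z| = 335 Ω, ∠Z = -25.1°
|Y| = 1/|Z| = 2.98 mS

2.98 mS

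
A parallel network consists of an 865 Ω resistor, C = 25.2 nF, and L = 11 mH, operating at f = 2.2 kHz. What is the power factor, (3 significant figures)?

ω = 2πf = 13820 rad/s
X_L = ωL = 152 Ω
X_C = 1/(ωC) = 2870 Ω
Parallel: admittances add. Y = 1/R + 1/(jωL) + jωC
Y = (0.00116 − j0.00623) S
|Y| = 0.00633 S → |Z| = 1/|Y| = 158 Ω, ∠Z = −∠Y = 79.5°
cos φ = cos(79.5°) = 0.182

0.182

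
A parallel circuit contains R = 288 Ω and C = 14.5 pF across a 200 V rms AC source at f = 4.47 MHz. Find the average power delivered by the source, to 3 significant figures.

ω = 2πf = 2.809e+07 rad/s
X_C = 1/(ωC) = 2460 Ω
Parallel: admittances add. Y = 1/R + jωC
Y = (0.00347 + j0.000407) S
|Y| = 0.00350 S → |Z| = 1/|Y| = 286 Ω, ∠Z = −∠Y = -6.69°
I = V/|Z| = 699 mA
P = VI cos φ = 200 × 0.699 × cos(-6.69°) = 139 W

139 W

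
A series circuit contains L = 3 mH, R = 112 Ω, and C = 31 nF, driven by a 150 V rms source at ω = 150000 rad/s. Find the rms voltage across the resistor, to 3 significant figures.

64.5 V

X_L = ωL = 450 Ω
X_C = 1/(ωC) = 215 Ω
Net reactance X = X_L − X_C = 235 Ω
Z = 112 + j235 Ω
|Z| = √(112² + 235²) = 260 Ω
I = V/|Z| = 576 mA
V_R = I·|Z_R| = 0.576 × 112 = 64.5 V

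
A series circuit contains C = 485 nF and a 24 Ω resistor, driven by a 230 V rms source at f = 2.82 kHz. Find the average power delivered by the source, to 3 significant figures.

89.9 W

ω = 2πf = 17720 rad/s
X_C = 1/(ωC) = 116 Ω
Z = 24.0 − j116 Ω
|Z| = √(24.0² + 116²) = 119 Ω
∠Z = arctan(-116/24.0) = -78.3°
I = V/|Z| = 1.94 A
P = VI cos φ = 230 × 1.94 × cos(-78.3°) = 89.9 W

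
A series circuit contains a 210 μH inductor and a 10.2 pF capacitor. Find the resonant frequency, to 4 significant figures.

3.439 MHz

ω₀ = 1/√(LC) = 1/√(0.00021 × 1.02e-11) = 2.161e+07 rad/s
f₀ = ω₀/(2π) = 3.439 MHz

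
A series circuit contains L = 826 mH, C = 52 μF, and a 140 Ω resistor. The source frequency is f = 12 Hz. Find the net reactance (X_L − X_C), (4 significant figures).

-192.8 Ω

ω = 2πf = 75.40 rad/s
X_L = ωL = 62.28 Ω
X_C = 1/(ωC) = 255.1 Ω
X = 62.28 − 255.1 = -192.8 Ω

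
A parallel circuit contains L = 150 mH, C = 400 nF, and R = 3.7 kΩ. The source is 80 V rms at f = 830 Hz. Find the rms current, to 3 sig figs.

68.1 mA

ω = 2πf = 5215 rad/s
X_L = ωL = 782 Ω
X_C = 1/(ωC) = 479 Ω
Parallel: admittances add. Y = 1/R + 1/(jωL) + jωC
Y = (0.000270 + j0.000808) S
|Y| = 0.000852 S → |Z| = 1/|Y| = 1170 Ω, ∠Z = −∠Y = -71.5°
I = V/|Z| = 80/1170 = 68.1 mA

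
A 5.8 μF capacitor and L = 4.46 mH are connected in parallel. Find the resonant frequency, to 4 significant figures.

ω₀ = 1/√(LC) = 1/√(0.00446 × 5.8e-06) = 6218 rad/s
f₀ = ω₀/(2π) = 989.6 Hz

989.6 Hz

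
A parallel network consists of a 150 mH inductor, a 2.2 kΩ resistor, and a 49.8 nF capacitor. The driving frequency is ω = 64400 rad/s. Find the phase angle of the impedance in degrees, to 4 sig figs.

X_L = ωL = 9660 Ω
X_C = 1/(ωC) = 311.8 Ω
Parallel: admittances add. Y = 1/R + 1/(jωL) + jωC
Y = (0.0004545 + j0.003104) S
|Y| = 0.003137 S → |Z| = 1/|Y| = 318.8 Ω, ∠Z = −∠Y = -81.67°

-81.67°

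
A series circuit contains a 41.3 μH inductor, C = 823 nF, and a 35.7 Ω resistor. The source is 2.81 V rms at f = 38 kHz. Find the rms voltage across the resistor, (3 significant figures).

ω = 2πf = 238800 rad/s
X_L = ωL = 9.86 Ω
X_C = 1/(ωC) = 5.09 Ω
Net reactance X = X_L − X_C = 4.77 Ω
Z = 35.7 + j4.77 Ω
|Z| = √(35.7² + 4.77²) = 36.0 Ω
I = V/|Z| = 78.0 mA
V_R = I·|Z_R| = 0.0780 × 35.7 = 2.79 V

2.79 V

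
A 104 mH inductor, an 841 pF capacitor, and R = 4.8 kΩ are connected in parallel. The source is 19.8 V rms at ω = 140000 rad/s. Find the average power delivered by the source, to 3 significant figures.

81.7 mW

X_L = ωL = 14600 Ω
X_C = 1/(ωC) = 8490 Ω
Parallel: admittances add. Y = 1/R + 1/(jωL) + jωC
Y = (0.000208 + j4.91e-05) S
|Y| = 0.000214 S → |Z| = 1/|Y| = 4670 Ω, ∠Z = −∠Y = -13.3°
I = V/|Z| = 4.24 mA
P = VI cos φ = 19.8 × 0.00424 × cos(-13.3°) = 81.7 mW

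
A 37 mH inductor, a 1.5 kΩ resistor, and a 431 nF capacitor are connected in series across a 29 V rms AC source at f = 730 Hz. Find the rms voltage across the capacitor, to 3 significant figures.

9.54 V

ω = 2πf = 4587 rad/s
X_L = ωL = 170 Ω
X_C = 1/(ωC) = 506 Ω
Net reactance X = X_L − X_C = -336 Ω
Z = 1500 − j336 Ω
|Z| = √(1500² + 336²) = 1540 Ω
I = V/|Z| = 18.9 mA
V_C = I·|Z_C| = 0.0189 × 506 = 9.54 V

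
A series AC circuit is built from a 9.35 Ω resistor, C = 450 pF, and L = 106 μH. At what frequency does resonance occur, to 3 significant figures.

729 kHz

ω₀ = 1/√(LC) = 1/√(0.000106 × 4.5e-10) = 4.579e+06 rad/s
f₀ = ω₀/(2π) = 729 kHz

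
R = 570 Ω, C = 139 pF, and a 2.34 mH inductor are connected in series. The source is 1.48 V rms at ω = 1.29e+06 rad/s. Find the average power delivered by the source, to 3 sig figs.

182 μW

X_L = ωL = 3020 Ω
X_C = 1/(ωC) = 5580 Ω
Net reactance X = X_L − X_C = -2560 Ω
Z = 570 − j2560 Ω
|Z| = √(570² + 2560²) = 2620 Ω
∠Z = arctan(-2560/570) = -77.4°
I = V/|Z| = 565 μA
P = VI cos φ = 1.48 × 0.000565 × cos(-77.4°) = 182 μW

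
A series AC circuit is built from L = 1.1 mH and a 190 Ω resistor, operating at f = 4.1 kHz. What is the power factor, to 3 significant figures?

ω = 2πf = 25760 rad/s
X_L = ωL = 28.3 Ω
Z = 190 + j28.3 Ω
|Z| = √(190² + 28.3²) = 192 Ω
∠Z = arctan(28.3/190) = 8.48°
cos φ = cos(8.48°) = 0.989

0.989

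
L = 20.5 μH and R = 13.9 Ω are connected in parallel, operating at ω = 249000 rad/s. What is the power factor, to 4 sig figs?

0.3447

X_L = ωL = 5.104 Ω
Parallel: admittances add. Y = 1/R + 1/(jωL)
Y = (0.07194 − j0.1959) S
|Y| = 0.2087 S → |Z| = 1/|Y| = 4.792 Ω, ∠Z = −∠Y = 69.84°
cos φ = cos(69.84°) = 0.3447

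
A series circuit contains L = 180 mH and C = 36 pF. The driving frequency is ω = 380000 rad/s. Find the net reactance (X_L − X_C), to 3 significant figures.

X_L = ωL = 68400 Ω
X_C = 1/(ωC) = 73100 Ω
X = 68400 − 73100 = -4700 Ω

-4700 Ω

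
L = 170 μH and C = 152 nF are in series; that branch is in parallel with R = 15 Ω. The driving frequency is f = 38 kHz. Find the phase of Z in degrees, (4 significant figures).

49.01°

ω = 2πf = 238800 rad/s
X_L = ωL = 40.59 Ω
X_C = 1/(ωC) = 27.55 Ω
Branch 1: Z₁ = R = 15.00 Ω
Branch 2 (series LC): Z₂ = j(X_L − X_C) = j13.03 Ω
Parallel: Z = Z₁Z₂/(Z₁+Z₂), |Z| = 9.839 Ω, ∠Z = 49.01°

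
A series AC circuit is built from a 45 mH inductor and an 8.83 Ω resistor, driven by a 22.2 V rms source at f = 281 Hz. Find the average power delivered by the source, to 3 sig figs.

ω = 2πf = 1766 rad/s
X_L = ωL = 79.5 Ω
Z = 8.83 + j79.5 Ω
|Z| = √(8.83² + 79.5²) = 79.9 Ω
∠Z = arctan(79.5/8.83) = 83.7°
I = V/|Z| = 278 mA
P = VI cos φ = 22.2 × 0.278 × cos(83.7°) = 681 mW

681 mW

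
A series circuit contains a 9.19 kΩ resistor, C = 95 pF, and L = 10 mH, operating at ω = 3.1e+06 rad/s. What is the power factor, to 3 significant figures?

0.316

X_L = ωL = 31000 Ω
X_C = 1/(ωC) = 3400 Ω
Net reactance X = X_L − X_C = 27600 Ω
Z = 9190 + j27600 Ω
|Z| = √(9190² + 27600²) = 29100 Ω
∠Z = arctan(27600/9190) = 71.6°
cos φ = cos(71.6°) = 0.316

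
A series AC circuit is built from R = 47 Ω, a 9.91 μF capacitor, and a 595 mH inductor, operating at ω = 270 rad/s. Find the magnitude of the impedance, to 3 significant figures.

X_L = ωL = 161 Ω
X_C = 1/(ωC) = 374 Ω
Net reactance X = X_L − X_C = -213 Ω
Z = 47.0 − j213 Ω
|Z| = √(47.0² + 213²) = 218 Ω

218 Ω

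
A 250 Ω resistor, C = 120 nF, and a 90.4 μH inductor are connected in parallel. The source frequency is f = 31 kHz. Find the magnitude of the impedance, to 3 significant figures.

29.7 Ω

ω = 2πf = 194800 rad/s
X_L = ωL = 17.6 Ω
X_C = 1/(ωC) = 42.8 Ω
Parallel: admittances add. Y = 1/R + 1/(jωL) + jωC
Y = (0.00400 − j0.0334) S
|Y| = 0.0337 S → |Z| = 1/|Y| = 29.7 Ω, ∠Z = −∠Y = 83.2°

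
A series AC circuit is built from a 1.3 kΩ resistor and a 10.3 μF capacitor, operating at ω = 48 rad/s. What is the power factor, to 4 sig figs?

0.5407

X_C = 1/(ωC) = 2023 Ω
Z = 1300 − j2023 Ω
|Z| = √(1300² + 2023²) = 2404 Ω
∠Z = arctan(-2023/1300) = -57.27°
cos φ = cos(-57.27°) = 0.5407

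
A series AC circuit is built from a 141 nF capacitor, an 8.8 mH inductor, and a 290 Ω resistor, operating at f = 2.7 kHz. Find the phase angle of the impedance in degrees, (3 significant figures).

ω = 2πf = 16960 rad/s
X_L = ωL = 149 Ω
X_C = 1/(ωC) = 418 Ω
Net reactance X = X_L − X_C = -269 Ω
Z = 290 − j269 Ω
|Z| = √(290² + 269²) = 395 Ω
∠Z = arctan(-269/290) = -42.8°

-42.8°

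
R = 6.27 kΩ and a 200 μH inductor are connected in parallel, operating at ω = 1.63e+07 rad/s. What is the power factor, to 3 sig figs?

0.461

X_L = ωL = 3260 Ω
Parallel: admittances add. Y = 1/R + 1/(jωL)
Y = (0.000159 − j0.000307) S
|Y| = 0.000346 S → |Z| = 1/|Y| = 2890 Ω, ∠Z = −∠Y = 62.5°
cos φ = cos(62.5°) = 0.461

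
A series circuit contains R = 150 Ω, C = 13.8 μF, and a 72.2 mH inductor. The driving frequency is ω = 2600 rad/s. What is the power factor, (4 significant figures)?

0.6843

X_L = ωL = 187.7 Ω
X_C = 1/(ωC) = 27.87 Ω
Net reactance X = X_L − X_C = 159.8 Ω
Z = 150.0 + j159.8 Ω
|Z| = √(150.0² + 159.8²) = 219.2 Ω
∠Z = arctan(159.8/150.0) = 46.82°
cos φ = cos(46.82°) = 0.6843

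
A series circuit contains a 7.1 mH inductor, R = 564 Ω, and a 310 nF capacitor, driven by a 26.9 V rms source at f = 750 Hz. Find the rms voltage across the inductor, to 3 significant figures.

ω = 2πf = 4712 rad/s
X_L = ωL = 33.5 Ω
X_C = 1/(ωC) = 685 Ω
Net reactance X = X_L − X_C = -651 Ω
Z = 564 − j651 Ω
|Z| = √(564² + 651²) = 861 Ω
I = V/|Z| = 31.2 mA
V_L = I·|Z_L| = 0.0312 × 33.5 = 1.04 V

1.04 V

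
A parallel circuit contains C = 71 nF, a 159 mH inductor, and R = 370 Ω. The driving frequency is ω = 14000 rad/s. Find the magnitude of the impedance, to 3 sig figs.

X_L = ωL = 2230 Ω
X_C = 1/(ωC) = 1010 Ω
Parallel: admittances add. Y = 1/R + 1/(jωL) + jωC
Y = (0.00270 + j0.000545) S
|Y| = 0.00276 S → |Z| = 1/|Y| = 363 Ω, ∠Z = −∠Y = -11.4°

363 Ω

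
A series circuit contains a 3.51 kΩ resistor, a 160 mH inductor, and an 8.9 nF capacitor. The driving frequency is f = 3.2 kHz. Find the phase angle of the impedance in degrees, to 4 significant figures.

-34.04°

ω = 2πf = 20110 rad/s
X_L = ωL = 3217 Ω
X_C = 1/(ωC) = 5588 Ω
Net reactance X = X_L − X_C = -2371 Ω
Z = 3510 − j2371 Ω
|Z| = √(3510² + 2371²) = 4236 Ω
∠Z = arctan(-2371/3510) = -34.04°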